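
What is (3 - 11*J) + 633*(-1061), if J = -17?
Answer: -671423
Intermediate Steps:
(3 - 11*J) + 633*(-1061) = (3 - 11*(-17)) + 633*(-1061) = (3 + 187) - 671613 = 190 - 671613 = -671423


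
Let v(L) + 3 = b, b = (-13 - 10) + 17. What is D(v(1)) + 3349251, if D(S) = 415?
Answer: 3349666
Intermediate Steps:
b = -6 (b = -23 + 17 = -6)
v(L) = -9 (v(L) = -3 - 6 = -9)
D(v(1)) + 3349251 = 415 + 3349251 = 3349666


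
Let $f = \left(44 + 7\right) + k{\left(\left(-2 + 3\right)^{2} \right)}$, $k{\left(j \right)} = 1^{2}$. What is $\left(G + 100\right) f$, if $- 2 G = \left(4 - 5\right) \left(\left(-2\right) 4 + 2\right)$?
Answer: $5044$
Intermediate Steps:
$k{\left(j \right)} = 1$
$f = 52$ ($f = \left(44 + 7\right) + 1 = 51 + 1 = 52$)
$G = -3$ ($G = - \frac{\left(4 - 5\right) \left(\left(-2\right) 4 + 2\right)}{2} = - \frac{\left(-1\right) \left(-8 + 2\right)}{2} = - \frac{\left(-1\right) \left(-6\right)}{2} = \left(- \frac{1}{2}\right) 6 = -3$)
$\left(G + 100\right) f = \left(-3 + 100\right) 52 = 97 \cdot 52 = 5044$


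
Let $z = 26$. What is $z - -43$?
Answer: $69$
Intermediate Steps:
$z - -43 = 26 - -43 = 26 + 43 = 69$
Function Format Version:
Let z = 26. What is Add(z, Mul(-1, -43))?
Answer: 69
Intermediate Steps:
Add(z, Mul(-1, -43)) = Add(26, Mul(-1, -43)) = Add(26, 43) = 69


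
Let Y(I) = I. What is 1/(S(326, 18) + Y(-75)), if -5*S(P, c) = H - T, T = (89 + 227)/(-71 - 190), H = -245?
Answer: -1305/34246 ≈ -0.038107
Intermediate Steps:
T = -316/261 (T = 316/(-261) = 316*(-1/261) = -316/261 ≈ -1.2107)
S(P, c) = 63629/1305 (S(P, c) = -(-245 - 1*(-316/261))/5 = -(-245 + 316/261)/5 = -⅕*(-63629/261) = 63629/1305)
1/(S(326, 18) + Y(-75)) = 1/(63629/1305 - 75) = 1/(-34246/1305) = -1305/34246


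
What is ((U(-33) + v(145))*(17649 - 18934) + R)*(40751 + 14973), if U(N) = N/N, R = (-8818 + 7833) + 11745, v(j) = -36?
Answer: 3105777140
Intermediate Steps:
R = 10760 (R = -985 + 11745 = 10760)
U(N) = 1
((U(-33) + v(145))*(17649 - 18934) + R)*(40751 + 14973) = ((1 - 36)*(17649 - 18934) + 10760)*(40751 + 14973) = (-35*(-1285) + 10760)*55724 = (44975 + 10760)*55724 = 55735*55724 = 3105777140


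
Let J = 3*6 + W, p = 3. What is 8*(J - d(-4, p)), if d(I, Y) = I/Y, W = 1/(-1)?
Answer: 440/3 ≈ 146.67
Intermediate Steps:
W = -1
J = 17 (J = 3*6 - 1 = 18 - 1 = 17)
8*(J - d(-4, p)) = 8*(17 - (-4)/3) = 8*(17 - 1*(-4/3)) = 8*(17 + 4/3) = 8*(55/3) = 440/3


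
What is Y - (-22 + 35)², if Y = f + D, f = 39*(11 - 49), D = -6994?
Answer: -8645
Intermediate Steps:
f = -1482 (f = 39*(-38) = -1482)
Y = -8476 (Y = -1482 - 6994 = -8476)
Y - (-22 + 35)² = -8476 - (-22 + 35)² = -8476 - 1*13² = -8476 - 1*169 = -8476 - 169 = -8645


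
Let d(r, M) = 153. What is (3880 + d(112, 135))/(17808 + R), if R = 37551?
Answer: 4033/55359 ≈ 0.072852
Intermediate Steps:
(3880 + d(112, 135))/(17808 + R) = (3880 + 153)/(17808 + 37551) = 4033/55359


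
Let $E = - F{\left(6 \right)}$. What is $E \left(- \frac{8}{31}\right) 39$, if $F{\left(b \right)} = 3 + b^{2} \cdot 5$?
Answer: $\frac{57096}{31} \approx 1841.8$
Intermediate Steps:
$F{\left(b \right)} = 3 + 5 b^{2}$
$E = -183$ ($E = - (3 + 5 \cdot 6^{2}) = - (3 + 5 \cdot 36) = - (3 + 180) = \left(-1\right) 183 = -183$)
$E \left(- \frac{8}{31}\right) 39 = - 183 \left(- \frac{8}{31}\right) 39 = - 183 \left(\left(-8\right) \frac{1}{31}\right) 39 = \left(-183\right) \left(- \frac{8}{31}\right) 39 = \frac{1464}{31} \cdot 39 = \frac{57096}{31}$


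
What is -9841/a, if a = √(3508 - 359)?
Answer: -9841*√3149/3149 ≈ -175.37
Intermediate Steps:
a = √3149 ≈ 56.116
-9841/a = -9841*√3149/3149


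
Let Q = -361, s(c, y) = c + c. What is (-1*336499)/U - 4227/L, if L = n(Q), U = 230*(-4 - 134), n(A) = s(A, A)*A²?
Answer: 15830958993109/1493236262940 ≈ 10.602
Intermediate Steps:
s(c, y) = 2*c
n(A) = 2*A³ (n(A) = (2*A)*A² = 2*A³)
U = -31740 (U = 230*(-138) = -31740)
L = -94091762 (L = 2*(-361)³ = 2*(-47045881) = -94091762)
(-1*336499)/U - 4227/L = -1*336499/(-31740) - 4227/(-94091762) = -336499*(-1/31740) - 4227*(-1/94091762) = 336499/31740 + 4227/94091762 = 15830958993109/1493236262940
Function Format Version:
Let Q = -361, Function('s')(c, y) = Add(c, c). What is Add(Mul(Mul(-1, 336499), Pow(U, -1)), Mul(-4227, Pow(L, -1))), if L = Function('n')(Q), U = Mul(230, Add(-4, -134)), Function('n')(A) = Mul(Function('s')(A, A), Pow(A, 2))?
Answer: Rational(15830958993109, 1493236262940) ≈ 10.602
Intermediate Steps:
Function('s')(c, y) = Mul(2, c)
Function('n')(A) = Mul(2, Pow(A, 3)) (Function('n')(A) = Mul(Mul(2, A), Pow(A, 2)) = Mul(2, Pow(A, 3)))
U = -31740 (U = Mul(230, -138) = -31740)
L = -94091762 (L = Mul(2, Pow(-361, 3)) = Mul(2, -47045881) = -94091762)
Add(Mul(Mul(-1, 336499), Pow(U, -1)), Mul(-4227, Pow(L, -1))) = Add(Mul(Mul(-1, 336499), Pow(-31740, -1)), Mul(-4227, Pow(-94091762, -1))) = Add(Mul(-336499, Rational(-1, 31740)), Mul(-4227, Rational(-1, 94091762))) = Add(Rational(336499, 31740), Rational(4227, 94091762)) = Rational(15830958993109, 1493236262940)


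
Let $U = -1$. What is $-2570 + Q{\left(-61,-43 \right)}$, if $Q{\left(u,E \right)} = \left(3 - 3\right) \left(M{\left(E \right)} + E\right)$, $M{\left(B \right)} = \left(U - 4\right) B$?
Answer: $-2570$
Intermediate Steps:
$M{\left(B \right)} = - 5 B$ ($M{\left(B \right)} = \left(-1 - 4\right) B = - 5 B$)
$Q{\left(u,E \right)} = 0$ ($Q{\left(u,E \right)} = \left(3 - 3\right) \left(- 5 E + E\right) = 0 \left(- 4 E\right) = 0$)
$-2570 + Q{\left(-61,-43 \right)} = -2570 + 0 = -2570$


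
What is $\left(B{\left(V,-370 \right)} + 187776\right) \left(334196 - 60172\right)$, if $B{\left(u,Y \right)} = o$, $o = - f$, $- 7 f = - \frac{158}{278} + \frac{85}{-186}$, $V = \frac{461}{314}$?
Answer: $\frac{665159954712004}{12927} \approx 5.1455 \cdot 10^{10}$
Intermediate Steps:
$V = \frac{461}{314}$ ($V = 461 \cdot \frac{1}{314} = \frac{461}{314} \approx 1.4682$)
$f = \frac{3787}{25854}$ ($f = - \frac{- \frac{158}{278} + \frac{85}{-186}}{7} = - \frac{\left(-158\right) \frac{1}{278} + 85 \left(- \frac{1}{186}\right)}{7} = - \frac{- \frac{79}{139} - \frac{85}{186}}{7} = \left(- \frac{1}{7}\right) \left(- \frac{26509}{25854}\right) = \frac{3787}{25854} \approx 0.14648$)
$o = - \frac{3787}{25854}$ ($o = \left(-1\right) \frac{3787}{25854} = - \frac{3787}{25854} \approx -0.14648$)
$B{\left(u,Y \right)} = - \frac{3787}{25854}$
$\left(B{\left(V,-370 \right)} + 187776\right) \left(334196 - 60172\right) = \left(- \frac{3787}{25854} + 187776\right) \left(334196 - 60172\right) = \frac{4854756917}{25854} \cdot 274024 = \frac{665159954712004}{12927}$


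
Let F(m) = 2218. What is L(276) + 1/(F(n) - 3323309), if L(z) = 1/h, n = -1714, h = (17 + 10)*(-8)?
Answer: -3321307/717355656 ≈ -0.0046299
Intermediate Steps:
h = -216 (h = 27*(-8) = -216)
L(z) = -1/216 (L(z) = 1/(-216) = -1/216)
L(276) + 1/(F(n) - 3323309) = -1/216 + 1/(2218 - 3323309) = -1/216 + 1/(-3321091) = -1/216 - 1/3321091 = -3321307/717355656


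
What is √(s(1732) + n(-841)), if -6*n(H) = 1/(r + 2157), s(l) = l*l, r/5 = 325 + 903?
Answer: √7434306400385994/49782 ≈ 1732.0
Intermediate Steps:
r = 6140 (r = 5*(325 + 903) = 5*1228 = 6140)
s(l) = l²
n(H) = -1/49782 (n(H) = -1/(6*(6140 + 2157)) = -⅙/8297 = -⅙*1/8297 = -1/49782)
√(s(1732) + n(-841)) = √(1732² - 1/49782) = √(2999824 - 1/49782) = √(149337238367/49782) = √7434306400385994/49782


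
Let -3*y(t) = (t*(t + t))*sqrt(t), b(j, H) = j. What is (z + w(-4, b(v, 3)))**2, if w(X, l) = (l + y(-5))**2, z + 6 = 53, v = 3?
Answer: 139854016/81 + 2399200*I*sqrt(5)/9 ≈ 1.7266e+6 + 5.9609e+5*I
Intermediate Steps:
z = 47 (z = -6 + 53 = 47)
y(t) = -2*t**(5/2)/3 (y(t) = -t*(t + t)*sqrt(t)/3 = -t*(2*t)*sqrt(t)/3 = -2*t**2*sqrt(t)/3 = -2*t**(5/2)/3)
w(X, l) = (l - 50*I*sqrt(5)/3)**2
(z + w(-4, b(v, 3)))**2 = (47 + (3*3 - 50*I*sqrt(5))**2/9)**2 = (47 + (9 - 50*I*sqrt(5))**2/9)**2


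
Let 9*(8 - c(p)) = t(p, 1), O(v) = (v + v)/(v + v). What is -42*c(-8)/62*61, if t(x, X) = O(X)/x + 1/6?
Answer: -737429/2232 ≈ -330.39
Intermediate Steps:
O(v) = 1 (O(v) = (2*v)/((2*v)) = (2*v)*(1/(2*v)) = 1)
t(x, X) = ⅙ + 1/x (t(x, X) = 1/x + 1/6 = 1/x + 1*(⅙) = 1/x + ⅙ = ⅙ + 1/x)
c(p) = 8 - (6 + p)/(54*p)
-42*c(-8)/62*61 = -42*(1/54)*(-6 + 431*(-8))/(-8)/62*61 = -42*(1/54)*(-⅛)*(-6 - 3448)/62*61 = -42*(1/54)*(-⅛)*(-3454)/62*61 = -12089/(36*62)*61 = -42*1727/13392*61 = -12089/2232*61 = -737429/2232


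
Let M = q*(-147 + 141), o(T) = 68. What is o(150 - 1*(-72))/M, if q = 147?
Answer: -34/441 ≈ -0.077098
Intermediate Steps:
M = -882 (M = 147*(-147 + 141) = 147*(-6) = -882)
o(150 - 1*(-72))/M = 68/(-882) = 68*(-1/882) = -34/441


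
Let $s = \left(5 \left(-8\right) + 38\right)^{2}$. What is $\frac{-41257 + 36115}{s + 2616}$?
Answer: $- \frac{2571}{1310} \approx -1.9626$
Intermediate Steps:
$s = 4$ ($s = \left(-40 + 38\right)^{2} = \left(-2\right)^{2} = 4$)
$\frac{-41257 + 36115}{s + 2616} = \frac{-41257 + 36115}{4 + 2616} = - \frac{5142}{2620} = \left(-5142\right) \frac{1}{2620} = - \frac{2571}{1310}$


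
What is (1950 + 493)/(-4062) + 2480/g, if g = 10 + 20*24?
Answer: 887669/199038 ≈ 4.4598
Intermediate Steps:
g = 490 (g = 10 + 480 = 490)
(1950 + 493)/(-4062) + 2480/g = (1950 + 493)/(-4062) + 2480/490 = 2443*(-1/4062) + 2480*(1/490) = -2443/4062 + 248/49 = 887669/199038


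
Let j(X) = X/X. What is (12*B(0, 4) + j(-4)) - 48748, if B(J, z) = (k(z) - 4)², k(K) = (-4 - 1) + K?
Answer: -48447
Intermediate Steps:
k(K) = -5 + K
j(X) = 1
B(J, z) = (-9 + z)² (B(J, z) = ((-5 + z) - 4)² = (-9 + z)²)
(12*B(0, 4) + j(-4)) - 48748 = (12*(-9 + 4)² + 1) - 48748 = (12*(-5)² + 1) - 48748 = (12*25 + 1) - 48748 = (300 + 1) - 48748 = 301 - 48748 = -48447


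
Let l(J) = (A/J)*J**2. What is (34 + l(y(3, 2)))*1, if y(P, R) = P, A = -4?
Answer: 22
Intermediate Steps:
l(J) = -4*J (l(J) = (-4/J)*J**2 = -4*J)
(34 + l(y(3, 2)))*1 = (34 - 4*3)*1 = (34 - 12)*1 = 22*1 = 22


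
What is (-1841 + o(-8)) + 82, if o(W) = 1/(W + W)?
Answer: -28145/16 ≈ -1759.1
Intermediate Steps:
o(W) = 1/(2*W)
(-1841 + o(-8)) + 82 = (-1841 + (1/2)/(-8)) + 82 = (-1841 + (1/2)*(-1/8)) + 82 = (-1841 - 1/16) + 82 = -29457/16 + 82 = -28145/16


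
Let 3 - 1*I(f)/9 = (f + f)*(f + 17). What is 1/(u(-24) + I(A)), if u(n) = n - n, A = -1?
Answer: 1/315 ≈ 0.0031746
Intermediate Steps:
I(f) = 27 - 18*f*(17 + f) (I(f) = 27 - 9*(f + f)*(f + 17) = 27 - 9*2*f*(17 + f) = 27 - 18*f*(17 + f))
u(n) = 0
1/(u(-24) + I(A)) = 1/(0 + (27 - 306*(-1) - 18*(-1)²)) = 1/(0 + (27 + 306 - 18*1)) = 1/(0 + (27 + 306 - 18)) = 1/(0 + 315) = 1/315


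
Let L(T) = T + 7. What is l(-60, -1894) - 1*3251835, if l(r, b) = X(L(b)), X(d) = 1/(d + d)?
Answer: -12272425291/3774 ≈ -3.2518e+6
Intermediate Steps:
L(T) = 7 + T
X(d) = 1/(2*d)
l(r, b) = 1/(2*(7 + b))
l(-60, -1894) - 1*3251835 = 1/(2*(7 - 1894)) - 1*3251835 = (½)/(-1887) - 3251835 = (½)*(-1/1887) - 3251835 = -1/3774 - 3251835 = -12272425291/3774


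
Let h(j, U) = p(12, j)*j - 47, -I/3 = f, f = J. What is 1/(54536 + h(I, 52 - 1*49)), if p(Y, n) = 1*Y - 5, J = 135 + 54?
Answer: 1/50520 ≈ 1.9794e-5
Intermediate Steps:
J = 189
f = 189
I = -567 (I = -3*189 = -567)
p(Y, n) = -5 + Y (p(Y, n) = Y - 5 = -5 + Y)
h(j, U) = -47 + 7*j (h(j, U) = (-5 + 12)*j - 47 = 7*j - 47 = -47 + 7*j)
1/(54536 + h(I, 52 - 1*49)) = 1/(54536 + (-47 + 7*(-567))) = 1/(54536 + (-47 - 3969)) = 1/(54536 - 4016) = 1/50520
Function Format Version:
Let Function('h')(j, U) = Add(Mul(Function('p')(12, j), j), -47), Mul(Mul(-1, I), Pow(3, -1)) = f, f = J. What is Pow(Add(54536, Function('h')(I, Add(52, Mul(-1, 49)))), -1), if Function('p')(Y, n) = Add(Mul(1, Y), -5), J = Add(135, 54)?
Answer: Rational(1, 50520) ≈ 1.9794e-5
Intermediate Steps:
J = 189
f = 189
I = -567 (I = Mul(-3, 189) = -567)
Function('p')(Y, n) = Add(-5, Y) (Function('p')(Y, n) = Add(Y, -5) = Add(-5, Y))
Function('h')(j, U) = Add(-47, Mul(7, j)) (Function('h')(j, U) = Add(Mul(Add(-5, 12), j), -47) = Add(Mul(7, j), -47) = Add(-47, Mul(7, j)))
Pow(Add(54536, Function('h')(I, Add(52, Mul(-1, 49)))), -1) = Pow(Add(54536, Add(-47, Mul(7, -567))), -1) = Pow(Add(54536, Add(-47, -3969)), -1) = Pow(Add(54536, -4016), -1) = Pow(50520, -1) = Rational(1, 50520)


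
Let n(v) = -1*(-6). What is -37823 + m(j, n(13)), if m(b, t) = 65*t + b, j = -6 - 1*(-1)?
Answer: -37438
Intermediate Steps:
n(v) = 6
j = -5 (j = -6 + 1 = -5)
m(b, t) = b + 65*t
-37823 + m(j, n(13)) = -37823 + (-5 + 65*6) = -37823 + (-5 + 390) = -37823 + 385 = -37438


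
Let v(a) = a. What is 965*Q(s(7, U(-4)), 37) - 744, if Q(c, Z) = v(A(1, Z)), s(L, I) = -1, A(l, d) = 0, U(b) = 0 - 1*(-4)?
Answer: -744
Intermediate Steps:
U(b) = 4 (U(b) = 0 + 4 = 4)
Q(c, Z) = 0
965*Q(s(7, U(-4)), 37) - 744 = 965*0 - 744 = 0 - 744 = -744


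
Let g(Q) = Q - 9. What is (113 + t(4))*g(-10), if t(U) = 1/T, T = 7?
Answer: -15048/7 ≈ -2149.7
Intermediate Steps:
t(U) = ⅐ (t(U) = 1/7 = ⅐)
g(Q) = -9 + Q
(113 + t(4))*g(-10) = (113 + ⅐)*(-9 - 10) = (792/7)*(-19) = -15048/7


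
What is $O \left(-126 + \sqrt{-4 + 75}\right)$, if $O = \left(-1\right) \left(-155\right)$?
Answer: $-19530 + 155 \sqrt{71} \approx -18224.0$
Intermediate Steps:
$O = 155$
$O \left(-126 + \sqrt{-4 + 75}\right) = 155 \left(-126 + \sqrt{-4 + 75}\right) = 155 \left(-126 + \sqrt{71}\right) = -19530 + 155 \sqrt{71}$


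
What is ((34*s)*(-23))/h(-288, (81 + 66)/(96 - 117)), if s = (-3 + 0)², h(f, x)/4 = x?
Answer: 3519/14 ≈ 251.36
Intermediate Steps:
h(f, x) = 4*x
s = 9 (s = (-3)² = 9)
((34*s)*(-23))/h(-288, (81 + 66)/(96 - 117)) = ((34*9)*(-23))/((4*((81 + 66)/(96 - 117)))) = (306*(-23))/((4*(147/(-21)))) = -7038/(4*(147*(-1/21))) = -7038/(4*(-7)) = -7038/(-28) = -7038*(-1/28) = 3519/14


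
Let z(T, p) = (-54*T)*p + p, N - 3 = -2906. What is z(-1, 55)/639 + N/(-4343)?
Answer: 14992592/2775177 ≈ 5.4024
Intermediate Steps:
N = -2903 (N = 3 - 2906 = -2903)
z(T, p) = p - 54*T*p (z(T, p) = -54*T*p + p = p - 54*T*p)
z(-1, 55)/639 + N/(-4343) = (55*(1 - 54*(-1)))/639 - 2903/(-4343) = (55*(1 + 54))*(1/639) - 2903*(-1/4343) = (55*55)*(1/639) + 2903/4343 = 3025*(1/639) + 2903/4343 = 3025/639 + 2903/4343 = 14992592/2775177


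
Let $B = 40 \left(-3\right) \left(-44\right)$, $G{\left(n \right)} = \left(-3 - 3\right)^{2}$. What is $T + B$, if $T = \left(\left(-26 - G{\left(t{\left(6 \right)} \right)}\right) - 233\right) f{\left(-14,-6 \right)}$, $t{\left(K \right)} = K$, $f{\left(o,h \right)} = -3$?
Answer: $6165$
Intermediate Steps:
$G{\left(n \right)} = 36$ ($G{\left(n \right)} = \left(-6\right)^{2} = 36$)
$T = 885$ ($T = \left(\left(-26 - 36\right) - 233\right) \left(-3\right) = \left(-62 - 233\right) \left(-3\right) = \left(-295\right) \left(-3\right) = 885$)
$B = 5280$ ($B = \left(-120\right) \left(-44\right) = 5280$)
$T + B = 885 + 5280 = 6165$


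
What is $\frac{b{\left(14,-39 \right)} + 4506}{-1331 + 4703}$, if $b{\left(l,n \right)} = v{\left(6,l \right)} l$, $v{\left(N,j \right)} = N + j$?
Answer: $\frac{2393}{1686} \approx 1.4193$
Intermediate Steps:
$b{\left(l,n \right)} = l \left(6 + l\right)$ ($b{\left(l,n \right)} = \left(6 + l\right) l = l \left(6 + l\right)$)
$\frac{b{\left(14,-39 \right)} + 4506}{-1331 + 4703} = \frac{14 \left(6 + 14\right) + 4506}{-1331 + 4703} = \frac{14 \cdot 20 + 4506}{3372} = \left(280 + 4506\right) \frac{1}{3372} = 4786 \cdot \frac{1}{3372} = \frac{2393}{1686}$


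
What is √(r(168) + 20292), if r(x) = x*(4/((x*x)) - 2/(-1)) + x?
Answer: √36684186/42 ≈ 144.21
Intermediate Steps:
r(x) = x + x*(2 + 4/x²) (r(x) = x*(4/(x²) - 2*(-1)) + x = x*(4/x² + 2) + x = x*(2 + 4/x²) + x = x + x*(2 + 4/x²))
√(r(168) + 20292) = √((3*168 + 4/168) + 20292) = √((504 + 4*(1/168)) + 20292) = √((504 + 1/42) + 20292) = √(21169/42 + 20292) = √(873433/42) = √36684186/42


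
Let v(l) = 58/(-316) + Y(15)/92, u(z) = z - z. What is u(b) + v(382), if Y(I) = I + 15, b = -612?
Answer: 259/1817 ≈ 0.14254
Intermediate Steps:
Y(I) = 15 + I
u(z) = 0
v(l) = 259/1817 (v(l) = 58/(-316) + (15 + 15)/92 = 58*(-1/316) + 30*(1/92) = -29/158 + 15/46 = 259/1817)
u(b) + v(382) = 0 + 259/1817 = 259/1817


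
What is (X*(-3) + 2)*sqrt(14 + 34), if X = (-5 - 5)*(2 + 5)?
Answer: 848*sqrt(3) ≈ 1468.8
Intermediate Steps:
X = -70 (X = -10*7 = -70)
(X*(-3) + 2)*sqrt(14 + 34) = (-70*(-3) + 2)*sqrt(14 + 34) = (210 + 2)*sqrt(48) = 212*(4*sqrt(3)) = 848*sqrt(3)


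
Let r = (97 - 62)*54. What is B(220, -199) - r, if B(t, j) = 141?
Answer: -1749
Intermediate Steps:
r = 1890 (r = 35*54 = 1890)
B(220, -199) - r = 141 - 1*1890 = 141 - 1890 = -1749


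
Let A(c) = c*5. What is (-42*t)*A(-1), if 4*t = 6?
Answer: 315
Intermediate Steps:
A(c) = 5*c
t = 3/2 (t = (1/4)*6 = 3/2 ≈ 1.5000)
(-42*t)*A(-1) = (-42*3/2)*(5*(-1)) = -63*(-5) = 315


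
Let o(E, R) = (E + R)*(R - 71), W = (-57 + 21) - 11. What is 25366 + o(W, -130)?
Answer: 60943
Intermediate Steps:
W = -47 (W = -36 - 11 = -47)
o(E, R) = (-71 + R)*(E + R) (o(E, R) = (E + R)*(-71 + R) = (-71 + R)*(E + R))
25366 + o(W, -130) = 25366 + ((-130)**2 - 71*(-47) - 71*(-130) - 47*(-130)) = 25366 + (16900 + 3337 + 9230 + 6110) = 25366 + 35577 = 60943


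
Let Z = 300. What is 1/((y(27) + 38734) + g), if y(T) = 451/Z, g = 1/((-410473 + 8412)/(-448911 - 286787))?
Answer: 120618300/4672431271111 ≈ 2.5815e-5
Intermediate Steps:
g = 735698/402061 (g = 1/(-402061/(-735698)) = 1/(-402061*(-1/735698)) = 1/(402061/735698) = 735698/402061 ≈ 1.8298)
y(T) = 451/300
1/((y(27) + 38734) + g) = 1/((451/300 + 38734) + 735698/402061) = 1/(11620651/300 + 735698/402061) = 1/(4672431271111/120618300) = 120618300/4672431271111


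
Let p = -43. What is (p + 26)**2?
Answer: 289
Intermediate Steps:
(p + 26)**2 = (-43 + 26)**2 = (-17)**2 = 289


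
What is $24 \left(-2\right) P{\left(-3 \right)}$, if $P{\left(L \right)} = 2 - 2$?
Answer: $0$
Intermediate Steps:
$P{\left(L \right)} = 0$
$24 \left(-2\right) P{\left(-3 \right)} = 24 \left(-2\right) 0 = \left(-48\right) 0 = 0$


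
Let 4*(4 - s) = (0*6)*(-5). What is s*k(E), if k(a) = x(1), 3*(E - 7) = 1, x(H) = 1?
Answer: 4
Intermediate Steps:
E = 22/3 (E = 7 + (⅓)*1 = 7 + ⅓ = 22/3 ≈ 7.3333)
k(a) = 1
s = 4 (s = 4 - 0*6*(-5)/4 = 4 - 0*(-5) = 4 - ¼*0 = 4 + 0 = 4)
s*k(E) = 4*1 = 4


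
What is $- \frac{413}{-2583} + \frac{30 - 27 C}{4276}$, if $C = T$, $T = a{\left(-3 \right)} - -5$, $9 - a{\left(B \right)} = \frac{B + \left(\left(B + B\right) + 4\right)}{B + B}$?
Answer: $\frac{264349}{3155688} \approx 0.083769$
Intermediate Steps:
$a{\left(B \right)} = 9 - \frac{4 + 3 B}{2 B}$ ($a{\left(B \right)} = 9 - \frac{B + \left(\left(B + B\right) + 4\right)}{B + B} = 9 - \frac{B + \left(2 B + 4\right)}{2 B} = 9 - \left(B + \left(4 + 2 B\right)\right) \frac{1}{2 B} = 9 - \left(4 + 3 B\right) \frac{1}{2 B} = 9 - \frac{4 + 3 B}{2 B}$)
$T = \frac{79}{6}$ ($T = \left(\frac{15}{2} - \frac{2}{-3}\right) - -5 = \left(\frac{15}{2} - - \frac{2}{3}\right) + 5 = \left(\frac{15}{2} + \frac{2}{3}\right) + 5 = \frac{49}{6} + 5 = \frac{79}{6} \approx 13.167$)
$C = \frac{79}{6} \approx 13.167$
$- \frac{413}{-2583} + \frac{30 - 27 C}{4276} = - \frac{413}{-2583} + \frac{30 - \frac{711}{2}}{4276} = \left(-413\right) \left(- \frac{1}{2583}\right) + \left(30 - \frac{711}{2}\right) \frac{1}{4276} = \frac{59}{369} - \frac{651}{8552} = \frac{264349}{3155688}$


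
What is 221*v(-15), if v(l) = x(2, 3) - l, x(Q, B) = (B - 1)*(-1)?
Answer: 2873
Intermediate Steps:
x(Q, B) = 1 - B (x(Q, B) = (-1 + B)*(-1) = 1 - B)
v(l) = -2 - l (v(l) = (1 - 1*3) - l = (1 - 3) - l = -2 - l)
221*v(-15) = 221*(-2 - 1*(-15)) = 221*(-2 + 15) = 221*13 = 2873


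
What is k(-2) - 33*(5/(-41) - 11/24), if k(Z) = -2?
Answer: 5625/328 ≈ 17.149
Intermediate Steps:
k(-2) - 33*(5/(-41) - 11/24) = -2 - 33*(5/(-41) - 11/24) = -2 - 33*(5*(-1/41) - 11*1/24) = -2 - 33*(-5/41 - 11/24) = -2 - 33*(-571/984) = -2 + 6281/328 = 5625/328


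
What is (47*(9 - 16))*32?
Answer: -10528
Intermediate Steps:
(47*(9 - 16))*32 = (47*(-7))*32 = -329*32 = -10528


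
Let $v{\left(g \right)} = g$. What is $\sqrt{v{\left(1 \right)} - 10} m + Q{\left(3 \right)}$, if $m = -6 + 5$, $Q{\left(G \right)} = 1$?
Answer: $1 - 3 i \approx 1.0 - 3.0 i$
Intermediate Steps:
$m = -1$
$\sqrt{v{\left(1 \right)} - 10} m + Q{\left(3 \right)} = \sqrt{1 - 10} \left(-1\right) + 1 = \sqrt{-9} \left(-1\right) + 1 = 3 i \left(-1\right) + 1 = - 3 i + 1 = 1 - 3 i$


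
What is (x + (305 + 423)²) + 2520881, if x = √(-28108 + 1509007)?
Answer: 3050865 + √1480899 ≈ 3.0521e+6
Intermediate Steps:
x = √1480899 ≈ 1216.9
(x + (305 + 423)²) + 2520881 = (√1480899 + (305 + 423)²) + 2520881 = (√1480899 + 728²) + 2520881 = (√1480899 + 529984) + 2520881 = (529984 + √1480899) + 2520881 = 3050865 + √1480899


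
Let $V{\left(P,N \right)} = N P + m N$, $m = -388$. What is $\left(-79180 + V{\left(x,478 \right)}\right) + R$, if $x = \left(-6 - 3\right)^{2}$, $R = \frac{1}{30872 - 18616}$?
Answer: $- \frac{2768949055}{12256} \approx -2.2593 \cdot 10^{5}$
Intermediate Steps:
$R = \frac{1}{12256} \approx 8.1593 \cdot 10^{-5}$
$x = 81$ ($x = \left(-9\right)^{2} = 81$)
$V{\left(P,N \right)} = - 388 N + N P$ ($V{\left(P,N \right)} = N P - 388 N = - 388 N + N P$)
$\left(-79180 + V{\left(x,478 \right)}\right) + R = \left(-79180 + 478 \left(-388 + 81\right)\right) + \frac{1}{12256} = \left(-79180 + 478 \left(-307\right)\right) + \frac{1}{12256} = \left(-79180 - 146746\right) + \frac{1}{12256} = -225926 + \frac{1}{12256} = - \frac{2768949055}{12256}$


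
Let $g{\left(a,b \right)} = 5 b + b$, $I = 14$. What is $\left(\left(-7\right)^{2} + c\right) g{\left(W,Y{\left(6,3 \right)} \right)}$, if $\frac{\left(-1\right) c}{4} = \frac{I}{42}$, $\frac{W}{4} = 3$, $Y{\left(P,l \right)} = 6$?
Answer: $1716$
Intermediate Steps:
$W = 12$ ($W = 4 \cdot 3 = 12$)
$g{\left(a,b \right)} = 6 b$
$c = - \frac{4}{3}$ ($c = - 4 \cdot \frac{14}{42} = - 4 \cdot 14 \cdot \frac{1}{42} = \left(-4\right) \frac{1}{3} = - \frac{4}{3} \approx -1.3333$)
$\left(\left(-7\right)^{2} + c\right) g{\left(W,Y{\left(6,3 \right)} \right)} = \left(\left(-7\right)^{2} - \frac{4}{3}\right) 6 \cdot 6 = \left(49 - \frac{4}{3}\right) 36 = \frac{143}{3} \cdot 36 = 1716$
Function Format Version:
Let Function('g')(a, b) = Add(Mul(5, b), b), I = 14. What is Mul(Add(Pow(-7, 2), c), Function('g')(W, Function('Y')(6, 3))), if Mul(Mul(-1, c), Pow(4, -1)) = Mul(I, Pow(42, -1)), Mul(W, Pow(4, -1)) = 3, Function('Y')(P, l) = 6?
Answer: 1716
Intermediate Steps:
W = 12 (W = Mul(4, 3) = 12)
Function('g')(a, b) = Mul(6, b)
c = Rational(-4, 3) (c = Mul(-4, Mul(14, Pow(42, -1))) = Mul(-4, Mul(14, Rational(1, 42))) = Mul(-4, Rational(1, 3)) = Rational(-4, 3) ≈ -1.3333)
Mul(Add(Pow(-7, 2), c), Function('g')(W, Function('Y')(6, 3))) = Mul(Add(Pow(-7, 2), Rational(-4, 3)), Mul(6, 6)) = Mul(Add(49, Rational(-4, 3)), 36) = Mul(Rational(143, 3), 36) = 1716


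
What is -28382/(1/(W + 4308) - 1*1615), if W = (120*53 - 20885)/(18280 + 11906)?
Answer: 3690419587466/209993192059 ≈ 17.574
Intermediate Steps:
W = -14525/30186 (W = (6360 - 20885)/30186 = -14525*1/30186 = -14525/30186 ≈ -0.48118)
-28382/(1/(W + 4308) - 1*1615) = -28382/(1/(-14525/30186 + 4308) - 1*1615) = -28382/(1/(130026763/30186) - 1615) = -28382/(30186/130026763 - 1615) = -28382/(-209993192059/130026763) = -28382*(-130026763/209993192059) = 3690419587466/209993192059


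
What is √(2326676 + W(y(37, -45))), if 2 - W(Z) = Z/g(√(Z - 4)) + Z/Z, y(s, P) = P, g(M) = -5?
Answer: 2*√581667 ≈ 1525.3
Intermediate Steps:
W(Z) = 1 + Z/5 (W(Z) = 2 - (Z/(-5) + Z/Z) = 2 - (Z*(-⅕) + 1) = 2 - (-Z/5 + 1) = 2 - (1 - Z/5) = 2 + (-1 + Z/5) = 1 + Z/5)
√(2326676 + W(y(37, -45))) = √(2326676 + (1 + (⅕)*(-45))) = √(2326676 + (1 - 9)) = √(2326676 - 8) = √2326668 = 2*√581667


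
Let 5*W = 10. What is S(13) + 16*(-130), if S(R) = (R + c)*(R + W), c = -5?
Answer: -1960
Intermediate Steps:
W = 2 (W = (⅕)*10 = 2)
S(R) = (-5 + R)*(2 + R) (S(R) = (R - 5)*(R + 2) = (-5 + R)*(2 + R))
S(13) + 16*(-130) = (-10 + 13² - 3*13) + 16*(-130) = (-10 + 169 - 39) - 2080 = 120 - 2080 = -1960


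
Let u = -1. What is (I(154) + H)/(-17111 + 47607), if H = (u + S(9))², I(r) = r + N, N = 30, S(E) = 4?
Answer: 193/30496 ≈ 0.0063287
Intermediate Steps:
I(r) = 30 + r (I(r) = r + 30 = 30 + r)
H = 9 (H = (-1 + 4)² = 3² = 9)
(I(154) + H)/(-17111 + 47607) = ((30 + 154) + 9)/(-17111 + 47607) = (184 + 9)/30496 = 193*(1/30496) = 193/30496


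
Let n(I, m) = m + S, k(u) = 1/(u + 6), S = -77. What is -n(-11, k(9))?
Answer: 1154/15 ≈ 76.933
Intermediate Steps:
k(u) = 1/(6 + u)
n(I, m) = -77 + m (n(I, m) = m - 77 = -77 + m)
-n(-11, k(9)) = -(-77 + 1/(6 + 9)) = -(-77 + 1/15) = -1*(-1154/15) = 1154/15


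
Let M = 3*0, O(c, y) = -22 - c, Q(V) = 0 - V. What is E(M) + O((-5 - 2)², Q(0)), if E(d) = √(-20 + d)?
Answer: -71 + 2*I*√5 ≈ -71.0 + 4.4721*I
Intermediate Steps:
Q(V) = -V
M = 0
E(M) + O((-5 - 2)², Q(0)) = √(-20 + 0) + (-22 - (-5 - 2)²) = √(-20) + (-22 - 1*(-7)²) = 2*I*√5 + (-22 - 1*49) = 2*I*√5 + (-22 - 49) = 2*I*√5 - 71 = -71 + 2*I*√5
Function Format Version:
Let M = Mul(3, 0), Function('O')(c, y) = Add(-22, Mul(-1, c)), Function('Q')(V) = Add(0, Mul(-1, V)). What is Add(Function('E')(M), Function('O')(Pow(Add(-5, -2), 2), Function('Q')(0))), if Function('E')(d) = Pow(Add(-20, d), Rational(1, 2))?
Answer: Add(-71, Mul(2, I, Pow(5, Rational(1, 2)))) ≈ Add(-71.000, Mul(4.4721, I))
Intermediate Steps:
Function('Q')(V) = Mul(-1, V)
M = 0
Add(Function('E')(M), Function('O')(Pow(Add(-5, -2), 2), Function('Q')(0))) = Add(Pow(Add(-20, 0), Rational(1, 2)), Add(-22, Mul(-1, Pow(Add(-5, -2), 2)))) = Add(Pow(-20, Rational(1, 2)), Add(-22, Mul(-1, Pow(-7, 2)))) = Add(Mul(2, I, Pow(5, Rational(1, 2))), Add(-22, Mul(-1, 49))) = Add(Mul(2, I, Pow(5, Rational(1, 2))), Add(-22, -49)) = Add(Mul(2, I, Pow(5, Rational(1, 2))), -71) = Add(-71, Mul(2, I, Pow(5, Rational(1, 2))))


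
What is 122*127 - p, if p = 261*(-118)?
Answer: 46292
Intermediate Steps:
p = -30798
122*127 - p = 122*127 - 1*(-30798) = 15494 + 30798 = 46292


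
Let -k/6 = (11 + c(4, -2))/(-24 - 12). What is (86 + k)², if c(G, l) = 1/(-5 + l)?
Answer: 3400336/441 ≈ 7710.5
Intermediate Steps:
k = 38/21 (k = -6*(11 + 1/(-5 - 2))/(-24 - 12) = -6*(11 + 1/(-7))/(-36) = -6*(11 - ⅐)*(-1)/36 = -456*(-1)/(7*36) = -6*(-19/63) = 38/21 ≈ 1.8095)
(86 + k)² = (86 + 38/21)² = (1844/21)² = 3400336/441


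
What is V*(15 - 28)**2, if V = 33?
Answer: 5577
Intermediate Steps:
V*(15 - 28)**2 = 33*(15 - 28)**2 = 33*(-13)**2 = 33*169 = 5577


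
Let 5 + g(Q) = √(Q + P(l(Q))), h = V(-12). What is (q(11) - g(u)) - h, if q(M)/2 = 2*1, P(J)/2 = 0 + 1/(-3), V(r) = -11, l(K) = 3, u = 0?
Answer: 20 - I*√6/3 ≈ 20.0 - 0.8165*I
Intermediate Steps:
P(J) = -⅔ (P(J) = 2*(0 + 1/(-3)) = 2*(0 - ⅓) = 2*(-⅓) = -⅔)
h = -11
g(Q) = -5 + √(-⅔ + Q) (g(Q) = -5 + √(Q - ⅔) = -5 + √(-⅔ + Q))
q(M) = 4 (q(M) = 2*(2*1) = 2*2 = 4)
(q(11) - g(u)) - h = (4 - (-5 + √(-6 + 9*0)/3)) - 1*(-11) = (4 - (-5 + √(-6 + 0)/3)) + 11 = (4 - (-5 + √(-6)/3)) + 11 = (4 - (-5 + (I*√6)/3)) + 11 = (4 - (-5 + I*√6/3)) + 11 = (4 + (5 - I*√6/3)) + 11 = (9 - I*√6/3) + 11 = 20 - I*√6/3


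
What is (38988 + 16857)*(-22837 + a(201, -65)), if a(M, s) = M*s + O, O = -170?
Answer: -2014440840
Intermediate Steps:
a(M, s) = -170 + M*s (a(M, s) = M*s - 170 = -170 + M*s)
(38988 + 16857)*(-22837 + a(201, -65)) = (38988 + 16857)*(-22837 + (-170 + 201*(-65))) = 55845*(-22837 + (-170 - 13065)) = 55845*(-22837 - 13235) = 55845*(-36072) = -2014440840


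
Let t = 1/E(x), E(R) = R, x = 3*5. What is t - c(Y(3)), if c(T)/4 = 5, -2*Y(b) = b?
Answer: -299/15 ≈ -19.933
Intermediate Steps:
x = 15
Y(b) = -b/2
c(T) = 20 (c(T) = 4*5 = 20)
t = 1/15 ≈ 0.066667
t - c(Y(3)) = 1/15 - 1*20 = 1/15 - 20 = -299/15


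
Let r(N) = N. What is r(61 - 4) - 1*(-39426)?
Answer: 39483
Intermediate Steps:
r(61 - 4) - 1*(-39426) = (61 - 4) - 1*(-39426) = 57 + 39426 = 39483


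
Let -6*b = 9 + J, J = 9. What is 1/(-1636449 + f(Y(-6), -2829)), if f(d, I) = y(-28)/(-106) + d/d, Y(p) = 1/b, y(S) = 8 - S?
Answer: -53/86731762 ≈ -6.1108e-7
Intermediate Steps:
b = -3 (b = -(9 + 9)/6 = -⅙*18 = -3)
Y(p) = -⅓ (Y(p) = 1/(-3) = -⅓)
f(d, I) = 35/53 (f(d, I) = (8 - 1*(-28))/(-106) + d/d = (8 + 28)*(-1/106) + 1 = 36*(-1/106) + 1 = -18/53 + 1 = 35/53)
1/(-1636449 + f(Y(-6), -2829)) = 1/(-1636449 + 35/53) = 1/(-86731762/53) = -53/86731762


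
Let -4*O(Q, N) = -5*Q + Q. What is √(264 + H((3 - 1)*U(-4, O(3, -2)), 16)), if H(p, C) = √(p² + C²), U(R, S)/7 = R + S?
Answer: √(264 + 2*√113) ≈ 16.890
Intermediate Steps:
O(Q, N) = Q (O(Q, N) = -(-5*Q + Q)/4 = -(-1)*Q = Q)
U(R, S) = 7*R + 7*S (U(R, S) = 7*(R + S) = 7*R + 7*S)
H(p, C) = √(C² + p²)
√(264 + H((3 - 1)*U(-4, O(3, -2)), 16)) = √(264 + √(16² + ((3 - 1)*(7*(-4) + 7*3))²)) = √(264 + √(256 + (2*(-28 + 21))²)) = √(264 + √(256 + (2*(-7))²)) = √(264 + √(256 + (-14)²)) = √(264 + √(256 + 196)) = √(264 + √452) = √(264 + 2*√113)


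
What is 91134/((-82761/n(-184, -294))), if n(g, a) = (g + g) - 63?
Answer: 13092918/27587 ≈ 474.60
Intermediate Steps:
n(g, a) = -63 + 2*g (n(g, a) = 2*g - 63 = -63 + 2*g)
91134/((-82761/n(-184, -294))) = 91134/((-82761/(-63 + 2*(-184)))) = 91134/((-82761/(-63 - 368))) = 91134/((-82761/(-431))) = 91134/((-82761*(-1/431))) = 91134/(82761/431) = 91134*(431/82761) = 13092918/27587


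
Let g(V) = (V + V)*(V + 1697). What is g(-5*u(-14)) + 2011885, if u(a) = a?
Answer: 2259265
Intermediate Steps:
g(V) = 2*V*(1697 + V) (g(V) = (2*V)*(1697 + V) = 2*V*(1697 + V))
g(-5*u(-14)) + 2011885 = 2*(-5*(-14))*(1697 - 5*(-14)) + 2011885 = 2*70*(1697 + 70) + 2011885 = 2*70*1767 + 2011885 = 247380 + 2011885 = 2259265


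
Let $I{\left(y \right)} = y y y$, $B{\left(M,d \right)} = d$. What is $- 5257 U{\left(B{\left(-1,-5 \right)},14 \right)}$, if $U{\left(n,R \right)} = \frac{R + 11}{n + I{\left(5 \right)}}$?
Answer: $- \frac{26285}{24} \approx -1095.2$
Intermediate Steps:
$I{\left(y \right)} = y^{3}$ ($I{\left(y \right)} = y^{2} y = y^{3}$)
$U{\left(n,R \right)} = \frac{11 + R}{125 + n}$ ($U{\left(n,R \right)} = \frac{R + 11}{n + 5^{3}} = \frac{11 + R}{n + 125} = \frac{11 + R}{125 + n}$)
$- 5257 U{\left(B{\left(-1,-5 \right)},14 \right)} = - 5257 \frac{11 + 14}{125 - 5} = - 5257 \cdot \frac{1}{120} \cdot 25 = \left(-5257\right) \frac{5}{24} = - \frac{26285}{24}$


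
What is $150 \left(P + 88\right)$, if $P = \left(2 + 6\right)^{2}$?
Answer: $22800$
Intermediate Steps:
$P = 64$ ($P = 8^{2} = 64$)
$150 \left(P + 88\right) = 150 \left(64 + 88\right) = 150 \cdot 152 = 22800$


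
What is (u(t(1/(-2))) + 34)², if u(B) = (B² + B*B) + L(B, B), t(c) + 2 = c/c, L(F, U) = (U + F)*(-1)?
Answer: 1444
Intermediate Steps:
L(F, U) = -F - U (L(F, U) = (F + U)*(-1) = -F - U)
t(c) = -1 (t(c) = -2 + c/c = -2 + 1 = -1)
u(B) = -2*B + 2*B² (u(B) = (B² + B*B) + (-B - B) = (B² + B²) - 2*B = 2*B² - 2*B = -2*B + 2*B²)
(u(t(1/(-2))) + 34)² = (2*(-1)*(-1 - 1) + 34)² = (2*(-1)*(-2) + 34)² = (4 + 34)² = 38² = 1444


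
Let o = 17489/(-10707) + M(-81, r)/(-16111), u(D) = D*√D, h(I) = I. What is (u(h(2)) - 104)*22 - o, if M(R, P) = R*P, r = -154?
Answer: -394265766979/172500477 + 44*√2 ≈ -2223.4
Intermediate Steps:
M(R, P) = P*R
u(D) = D^(3/2)
o = -415324397/172500477 (o = 17489/(-10707) - 154*(-81)/(-16111) = 17489*(-1/10707) + 12474*(-1/16111) = -17489/10707 - 12474/16111 = -415324397/172500477 ≈ -2.4077)
(u(h(2)) - 104)*22 - o = (2^(3/2) - 104)*22 - 1*(-415324397/172500477) = (2*√2 - 104)*22 + 415324397/172500477 = (-104 + 2*√2)*22 + 415324397/172500477 = (-2288 + 44*√2) + 415324397/172500477 = -394265766979/172500477 + 44*√2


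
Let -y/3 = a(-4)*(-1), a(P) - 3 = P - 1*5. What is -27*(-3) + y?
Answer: 63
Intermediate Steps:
a(P) = -2 + P (a(P) = 3 + (P - 1*5) = 3 + (P - 5) = 3 + (-5 + P) = -2 + P)
y = -18 (y = -3*(-2 - 4)*(-1) = -(-18)*(-1) = -3*6 = -18)
-27*(-3) + y = -27*(-3) - 18 = 81 - 18 = 63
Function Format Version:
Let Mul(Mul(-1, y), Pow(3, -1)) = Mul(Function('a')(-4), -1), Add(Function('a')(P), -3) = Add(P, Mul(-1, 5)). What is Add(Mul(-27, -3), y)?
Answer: 63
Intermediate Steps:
Function('a')(P) = Add(-2, P) (Function('a')(P) = Add(3, Add(P, Mul(-1, 5))) = Add(3, Add(P, -5)) = Add(3, Add(-5, P)) = Add(-2, P))
y = -18 (y = Mul(-3, Mul(Add(-2, -4), -1)) = Mul(-3, Mul(-6, -1)) = Mul(-3, 6) = -18)
Add(Mul(-27, -3), y) = Add(Mul(-27, -3), -18) = Add(81, -18) = 63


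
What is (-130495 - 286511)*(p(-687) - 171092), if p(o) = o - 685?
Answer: 71918522784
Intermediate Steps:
p(o) = -685 + o
(-130495 - 286511)*(p(-687) - 171092) = (-130495 - 286511)*((-685 - 687) - 171092) = -417006*(-1372 - 171092) = -417006*(-172464) = 71918522784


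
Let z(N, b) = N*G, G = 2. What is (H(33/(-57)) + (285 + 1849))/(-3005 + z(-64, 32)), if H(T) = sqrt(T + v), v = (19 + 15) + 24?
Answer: -2134/3133 - sqrt(20729)/59527 ≈ -0.68355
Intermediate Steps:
v = 58 (v = 34 + 24 = 58)
z(N, b) = 2*N (z(N, b) = N*2 = 2*N)
H(T) = sqrt(58 + T) (H(T) = sqrt(T + 58) = sqrt(58 + T))
(H(33/(-57)) + (285 + 1849))/(-3005 + z(-64, 32)) = (sqrt(58 + 33/(-57)) + (285 + 1849))/(-3005 + 2*(-64)) = (sqrt(58 + 33*(-1/57)) + 2134)/(-3005 - 128) = (sqrt(58 - 11/19) + 2134)/(-3133) = (sqrt(1091/19) + 2134)*(-1/3133) = (sqrt(20729)/19 + 2134)*(-1/3133) = (2134 + sqrt(20729)/19)*(-1/3133) = -2134/3133 - sqrt(20729)/59527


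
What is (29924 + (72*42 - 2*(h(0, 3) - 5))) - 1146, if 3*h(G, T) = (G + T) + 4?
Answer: 95422/3 ≈ 31807.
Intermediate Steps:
h(G, T) = 4/3 + G/3 + T/3 (h(G, T) = ((G + T) + 4)/3 = (4 + G + T)/3 = 4/3 + G/3 + T/3)
(29924 + (72*42 - 2*(h(0, 3) - 5))) - 1146 = (29924 + (72*42 - 2*((4/3 + (⅓)*0 + (⅓)*3) - 5))) - 1146 = (29924 + (3024 - 2*((4/3 + 0 + 1) - 5))) - 1146 = (29924 + (3024 - 2*(7/3 - 5))) - 1146 = (29924 + (3024 - 2*(-8/3))) - 1146 = (29924 + (3024 + 16/3)) - 1146 = (29924 + 9088/3) - 1146 = 98860/3 - 1146 = 95422/3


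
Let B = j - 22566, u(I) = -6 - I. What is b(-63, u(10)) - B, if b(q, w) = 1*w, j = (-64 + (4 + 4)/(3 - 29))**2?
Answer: 3112054/169 ≈ 18415.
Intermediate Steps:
j = 698896/169 (j = (-64 + 8/(-26))**2 = (-64 + 8*(-1/26))**2 = (-64 - 4/13)**2 = (-836/13)**2 = 698896/169 ≈ 4135.5)
b(q, w) = w
B = -3114758/169 (B = 698896/169 - 22566 = -3114758/169 ≈ -18431.)
b(-63, u(10)) - B = (-6 - 1*10) - 1*(-3114758/169) = (-6 - 10) + 3114758/169 = -16 + 3114758/169 = 3112054/169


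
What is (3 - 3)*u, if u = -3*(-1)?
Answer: 0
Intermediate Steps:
u = 3
(3 - 3)*u = (3 - 3)*3 = 0*3 = 0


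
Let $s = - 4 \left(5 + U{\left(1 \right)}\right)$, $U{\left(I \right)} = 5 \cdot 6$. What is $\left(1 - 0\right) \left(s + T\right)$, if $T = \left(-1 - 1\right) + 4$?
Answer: $-138$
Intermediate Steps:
$U{\left(I \right)} = 30$
$T = 2$ ($T = -2 + 4 = 2$)
$s = -140$ ($s = - 4 \left(5 + 30\right) = \left(-4\right) 35 = -140$)
$\left(1 - 0\right) \left(s + T\right) = \left(1 - 0\right) \left(-140 + 2\right) = \left(1 + 0\right) \left(-138\right) = 1 \left(-138\right) = -138$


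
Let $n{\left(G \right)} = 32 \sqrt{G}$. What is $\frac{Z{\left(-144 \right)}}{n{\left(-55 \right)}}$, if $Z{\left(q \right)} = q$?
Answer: $\frac{9 i \sqrt{55}}{110} \approx 0.60678 i$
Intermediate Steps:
$\frac{Z{\left(-144 \right)}}{n{\left(-55 \right)}} = - \frac{144}{32 \sqrt{-55}} = - \frac{144}{32 i \sqrt{55}} = - 144 \left(- \frac{i \sqrt{55}}{1760}\right) = \frac{9 i \sqrt{55}}{110}$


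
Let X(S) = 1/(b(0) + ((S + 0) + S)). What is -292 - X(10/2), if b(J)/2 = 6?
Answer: -6425/22 ≈ -292.05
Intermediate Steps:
b(J) = 12 (b(J) = 2*6 = 12)
X(S) = 1/(12 + 2*S) (X(S) = 1/(12 + ((S + 0) + S)) = 1/(12 + (S + S)) = 1/(12 + 2*S))
-292 - X(10/2) = -292 - 1/(2*(6 + 10/2)) = -292 - 1/(2*(6 + 10*(½))) = -292 - 1/(2*(6 + 5)) = -292 - 1/(2*11) = -292 - 1*1/22 = -292 - 1/22 = -6425/22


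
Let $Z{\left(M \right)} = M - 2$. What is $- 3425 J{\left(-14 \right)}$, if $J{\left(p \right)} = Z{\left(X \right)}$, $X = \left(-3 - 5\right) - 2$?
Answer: $41100$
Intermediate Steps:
$X = -10$ ($X = -8 - 2 = -10$)
$Z{\left(M \right)} = -2 + M$
$J{\left(p \right)} = -12$ ($J{\left(p \right)} = -2 - 10 = -12$)
$- 3425 J{\left(-14 \right)} = \left(-3425\right) \left(-12\right) = 41100$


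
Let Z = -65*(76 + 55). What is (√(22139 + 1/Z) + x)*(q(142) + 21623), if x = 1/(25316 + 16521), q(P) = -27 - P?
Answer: 1262/2461 + 600712*√2047440265/8515 ≈ 3.1922e+6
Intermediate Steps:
Z = -8515 (Z = -65*131 = -8515)
x = 1/41837 ≈ 2.3902e-5
(√(22139 + 1/Z) + x)*(q(142) + 21623) = (√(22139 + 1/(-8515)) + 1/41837)*((-27 - 1*142) + 21623) = (√(22139 - 1/8515) + 1/41837)*((-27 - 142) + 21623) = (√(188513584/8515) + 1/41837)*(-169 + 21623) = (28*√2047440265/8515 + 1/41837)*21454 = (1/41837 + 28*√2047440265/8515)*21454 = 1262/2461 + 600712*√2047440265/8515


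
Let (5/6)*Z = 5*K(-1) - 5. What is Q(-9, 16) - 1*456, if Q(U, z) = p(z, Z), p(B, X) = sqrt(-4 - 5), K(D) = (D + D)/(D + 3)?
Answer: -456 + 3*I ≈ -456.0 + 3.0*I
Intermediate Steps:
K(D) = 2*D/(3 + D) (K(D) = (2*D)/(3 + D) = 2*D/(3 + D))
Z = -12 (Z = 6*(5*(2*(-1)/(3 - 1)) - 5)/5 = 6*(5*(2*(-1)/2) - 5)/5 = 6*(5*(2*(-1)*(1/2)) - 5)/5 = 6*(5*(-1) - 5)/5 = 6*(-5 - 5)/5 = (6/5)*(-10) = -12)
p(B, X) = 3*I (p(B, X) = sqrt(-9) = 3*I)
Q(U, z) = 3*I
Q(-9, 16) - 1*456 = 3*I - 1*456 = 3*I - 456 = -456 + 3*I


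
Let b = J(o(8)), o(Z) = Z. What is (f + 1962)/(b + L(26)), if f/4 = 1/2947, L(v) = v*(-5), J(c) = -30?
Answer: -2891009/235760 ≈ -12.263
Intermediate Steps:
L(v) = -5*v
b = -30
f = 4/2947 ≈ 0.0013573
(f + 1962)/(b + L(26)) = (4/2947 + 1962)/(-30 - 5*26) = 5782018/(2947*(-30 - 130)) = (5782018/2947)/(-160) = (5782018/2947)*(-1/160) = -2891009/235760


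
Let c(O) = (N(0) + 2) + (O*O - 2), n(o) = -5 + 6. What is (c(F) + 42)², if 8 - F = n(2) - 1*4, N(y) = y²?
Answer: 26569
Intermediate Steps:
n(o) = 1
F = 11 (F = 8 - (1 - 1*4) = 8 - (1 - 4) = 8 - 1*(-3) = 8 + 3 = 11)
c(O) = O² (c(O) = (0² + 2) + (O*O - 2) = (0 + 2) + (O² - 2) = 2 + (-2 + O²) = O²)
(c(F) + 42)² = (11² + 42)² = (121 + 42)² = 163² = 26569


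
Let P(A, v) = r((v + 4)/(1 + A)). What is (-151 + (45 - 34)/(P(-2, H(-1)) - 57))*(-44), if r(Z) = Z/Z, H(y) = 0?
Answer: 93137/14 ≈ 6652.6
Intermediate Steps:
r(Z) = 1
P(A, v) = 1
(-151 + (45 - 34)/(P(-2, H(-1)) - 57))*(-44) = (-151 + (45 - 34)/(1 - 57))*(-44) = (-151 + 11/(-56))*(-44) = (-151 + 11*(-1/56))*(-44) = (-151 - 11/56)*(-44) = -8467/56*(-44) = 93137/14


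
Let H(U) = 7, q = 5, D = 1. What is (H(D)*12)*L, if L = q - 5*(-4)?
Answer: 2100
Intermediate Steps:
L = 25 (L = 5 - 5*(-4) = 5 + 20 = 25)
(H(D)*12)*L = (7*12)*25 = 84*25 = 2100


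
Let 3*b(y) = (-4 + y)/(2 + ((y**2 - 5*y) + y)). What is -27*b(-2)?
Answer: 27/7 ≈ 3.8571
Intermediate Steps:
b(y) = (-4 + y)/(3*(2 + y**2 - 4*y)) (b(y) = ((-4 + y)/(2 + ((y**2 - 5*y) + y)))/3 = ((-4 + y)/(2 + (y**2 - 4*y)))/3 = ((-4 + y)/(2 + y**2 - 4*y))/3 = (-4 + y)/(3*(2 + y**2 - 4*y)))
-27*b(-2) = -9*(-4 - 2)/(2 + (-2)**2 - 4*(-2)) = -9*(-6)/(2 + 4 + 8) = -9*(-6)/14 = -27*(-1/7) = 27/7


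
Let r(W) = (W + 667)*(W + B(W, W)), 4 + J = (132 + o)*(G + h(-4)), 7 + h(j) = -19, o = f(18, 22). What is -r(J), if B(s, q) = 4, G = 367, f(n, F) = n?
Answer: -2650234950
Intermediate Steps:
o = 18
h(j) = -26 (h(j) = -7 - 19 = -26)
J = 51146 (J = -4 + (132 + 18)*(367 - 26) = -4 + 150*341 = -4 + 51150 = 51146)
r(W) = (4 + W)*(667 + W) (r(W) = (W + 667)*(W + 4) = (667 + W)*(4 + W) = (4 + W)*(667 + W))
-r(J) = -(2668 + 51146**2 + 671*51146) = -(2668 + 2615913316 + 34318966) = -1*2650234950 = -2650234950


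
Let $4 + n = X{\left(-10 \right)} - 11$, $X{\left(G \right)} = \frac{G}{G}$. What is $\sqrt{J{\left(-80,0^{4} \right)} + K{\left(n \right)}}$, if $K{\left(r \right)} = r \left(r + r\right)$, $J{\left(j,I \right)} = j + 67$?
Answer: $\sqrt{379} \approx 19.468$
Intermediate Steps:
$X{\left(G \right)} = 1$
$J{\left(j,I \right)} = 67 + j$
$n = -14$ ($n = -4 + \left(1 - 11\right) = -4 - 10 = -14$)
$K{\left(r \right)} = 2 r^{2}$ ($K{\left(r \right)} = r 2 r = 2 r^{2}$)
$\sqrt{J{\left(-80,0^{4} \right)} + K{\left(n \right)}} = \sqrt{\left(67 - 80\right) + 2 \left(-14\right)^{2}} = \sqrt{-13 + 2 \cdot 196} = \sqrt{-13 + 392} = \sqrt{379}$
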